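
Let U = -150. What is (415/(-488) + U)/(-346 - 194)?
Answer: 14723/52704 ≈ 0.27935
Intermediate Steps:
(415/(-488) + U)/(-346 - 194) = (415/(-488) - 150)/(-346 - 194) = (415*(-1/488) - 150)/(-540) = (-415/488 - 150)*(-1/540) = -73615/488*(-1/540) = 14723/52704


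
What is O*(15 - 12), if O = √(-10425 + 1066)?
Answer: 21*I*√191 ≈ 290.23*I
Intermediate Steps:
O = 7*I*√191 (O = √(-9359) = 7*I*√191 ≈ 96.742*I)
O*(15 - 12) = (7*I*√191)*(15 - 12) = (7*I*√191)*3 = 21*I*√191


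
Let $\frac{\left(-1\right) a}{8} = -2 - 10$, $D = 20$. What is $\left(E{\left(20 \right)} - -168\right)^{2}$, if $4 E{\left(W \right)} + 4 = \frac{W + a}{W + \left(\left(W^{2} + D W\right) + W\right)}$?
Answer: $\frac{19686615481}{705600} \approx 27901.0$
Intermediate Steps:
$a = 96$ ($a = - 8 \left(-2 - 10\right) = \left(-8\right) \left(-12\right) = 96$)
$E{\left(W \right)} = -1 + \frac{96 + W}{4 \left(W^{2} + 22 W\right)}$ ($E{\left(W \right)} = -1 + \frac{\left(W + 96\right) \frac{1}{W + \left(\left(W^{2} + 20 W\right) + W\right)}}{4} = -1 + \frac{\left(96 + W\right) \frac{1}{W + \left(W^{2} + 21 W\right)}}{4} = -1 + \frac{\left(96 + W\right) \frac{1}{W^{2} + 22 W}}{4} = -1 + \frac{\frac{1}{W^{2} + 22 W} \left(96 + W\right)}{4} = -1 + \frac{96 + W}{4 \left(W^{2} + 22 W\right)}$)
$\left(E{\left(20 \right)} - -168\right)^{2} = \left(\frac{24 - 20^{2} - 435}{20 \left(22 + 20\right)} - -168\right)^{2} = \left(\frac{24 - 400 - 435}{20 \cdot 42} + 168\right)^{2} = \left(\frac{1}{20} \cdot \frac{1}{42} \left(24 - 400 - 435\right) + 168\right)^{2} = \left(\frac{1}{20} \cdot \frac{1}{42} \left(-811\right) + 168\right)^{2} = \left(- \frac{811}{840} + 168\right)^{2} = \left(\frac{140309}{840}\right)^{2} = \frac{19686615481}{705600}$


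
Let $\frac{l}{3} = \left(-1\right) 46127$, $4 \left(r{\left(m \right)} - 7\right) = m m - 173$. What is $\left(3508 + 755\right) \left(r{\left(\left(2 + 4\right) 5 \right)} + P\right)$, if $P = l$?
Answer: $- \frac{2356454247}{4} \approx -5.8911 \cdot 10^{8}$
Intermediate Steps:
$r{\left(m \right)} = - \frac{145}{4} + \frac{m^{2}}{4}$ ($r{\left(m \right)} = 7 + \frac{m m - 173}{4} = 7 + \frac{m^{2} - 173}{4} = 7 + \frac{-173 + m^{2}}{4} = 7 + \left(- \frac{173}{4} + \frac{m^{2}}{4}\right) = - \frac{145}{4} + \frac{m^{2}}{4}$)
$l = -138381$ ($l = 3 \left(\left(-1\right) 46127\right) = 3 \left(-46127\right) = -138381$)
$P = -138381$
$\left(3508 + 755\right) \left(r{\left(\left(2 + 4\right) 5 \right)} + P\right) = \left(3508 + 755\right) \left(\left(- \frac{145}{4} + \frac{\left(\left(2 + 4\right) 5\right)^{2}}{4}\right) - 138381\right) = 4263 \left(\left(- \frac{145}{4} + \frac{\left(6 \cdot 5\right)^{2}}{4}\right) - 138381\right) = 4263 \left(\left(- \frac{145}{4} + \frac{30^{2}}{4}\right) - 138381\right) = 4263 \left(\left(- \frac{145}{4} + \frac{1}{4} \cdot 900\right) - 138381\right) = 4263 \left(\left(- \frac{145}{4} + 225\right) - 138381\right) = 4263 \left(\frac{755}{4} - 138381\right) = 4263 \left(- \frac{552769}{4}\right) = - \frac{2356454247}{4}$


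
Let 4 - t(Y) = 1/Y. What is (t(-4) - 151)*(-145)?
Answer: 85115/4 ≈ 21279.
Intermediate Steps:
t(Y) = 4 - 1/Y
(t(-4) - 151)*(-145) = ((4 - 1/(-4)) - 151)*(-145) = ((4 - 1*(-1/4)) - 151)*(-145) = ((4 + 1/4) - 151)*(-145) = (17/4 - 151)*(-145) = -587/4*(-145) = 85115/4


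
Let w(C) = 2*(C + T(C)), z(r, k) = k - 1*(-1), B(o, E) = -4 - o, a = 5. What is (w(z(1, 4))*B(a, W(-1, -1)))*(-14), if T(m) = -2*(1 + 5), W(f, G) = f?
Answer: -1764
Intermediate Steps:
T(m) = -12 (T(m) = -2*6 = -12)
z(r, k) = 1 + k (z(r, k) = k + 1 = 1 + k)
w(C) = -24 + 2*C (w(C) = 2*(C - 12) = 2*(-12 + C) = -24 + 2*C)
(w(z(1, 4))*B(a, W(-1, -1)))*(-14) = ((-24 + 2*(1 + 4))*(-4 - 1*5))*(-14) = ((-24 + 2*5)*(-4 - 5))*(-14) = ((-24 + 10)*(-9))*(-14) = -14*(-9)*(-14) = 126*(-14) = -1764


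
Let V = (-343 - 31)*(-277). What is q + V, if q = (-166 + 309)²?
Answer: 124047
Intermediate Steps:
q = 20449 (q = 143² = 20449)
V = 103598 (V = -374*(-277) = 103598)
q + V = 20449 + 103598 = 124047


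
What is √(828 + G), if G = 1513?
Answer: √2341 ≈ 48.384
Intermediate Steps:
√(828 + G) = √(828 + 1513) = √2341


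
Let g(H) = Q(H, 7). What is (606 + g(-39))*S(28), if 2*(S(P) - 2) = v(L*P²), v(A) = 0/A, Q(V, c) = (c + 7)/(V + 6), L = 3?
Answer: 39968/33 ≈ 1211.2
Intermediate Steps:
Q(V, c) = (7 + c)/(6 + V)
g(H) = 14/(6 + H) (g(H) = (7 + 7)/(6 + H) = 14/(6 + H))
v(A) = 0
S(P) = 2 (S(P) = 2 + (½)*0 = 2 + 0 = 2)
(606 + g(-39))*S(28) = (606 + 14/(6 - 39))*2 = (606 + 14/(-33))*2 = (606 + 14*(-1/33))*2 = (606 - 14/33)*2 = (19984/33)*2 = 39968/33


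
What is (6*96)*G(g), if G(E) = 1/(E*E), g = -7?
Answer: 576/49 ≈ 11.755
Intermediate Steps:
G(E) = E⁻²
(6*96)*G(g) = (6*96)/(-7)² = 576*(1/49) = 576/49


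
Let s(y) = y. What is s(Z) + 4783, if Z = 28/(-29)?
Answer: 138679/29 ≈ 4782.0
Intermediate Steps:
Z = -28/29 (Z = 28*(-1/29) = -28/29 ≈ -0.96552)
s(Z) + 4783 = -28/29 + 4783 = 138679/29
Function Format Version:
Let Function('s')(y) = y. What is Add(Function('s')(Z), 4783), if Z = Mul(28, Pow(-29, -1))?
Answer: Rational(138679, 29) ≈ 4782.0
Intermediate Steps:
Z = Rational(-28, 29) (Z = Mul(28, Rational(-1, 29)) = Rational(-28, 29) ≈ -0.96552)
Add(Function('s')(Z), 4783) = Add(Rational(-28, 29), 4783) = Rational(138679, 29)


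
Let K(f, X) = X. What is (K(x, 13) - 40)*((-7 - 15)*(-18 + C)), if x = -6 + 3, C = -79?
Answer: -57618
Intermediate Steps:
x = -3
(K(x, 13) - 40)*((-7 - 15)*(-18 + C)) = (13 - 40)*((-7 - 15)*(-18 - 79)) = -(-594)*(-97) = -27*2134 = -57618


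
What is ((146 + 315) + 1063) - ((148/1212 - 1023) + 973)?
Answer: 476885/303 ≈ 1573.9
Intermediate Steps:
((146 + 315) + 1063) - ((148/1212 - 1023) + 973) = (461 + 1063) - ((148*(1/1212) - 1023) + 973) = 1524 - ((37/303 - 1023) + 973) = 1524 - (-309932/303 + 973) = 1524 - 1*(-15113/303) = 1524 + 15113/303 = 476885/303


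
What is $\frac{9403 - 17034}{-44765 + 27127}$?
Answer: $\frac{7631}{17638} \approx 0.43265$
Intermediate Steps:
$\frac{9403 - 17034}{-44765 + 27127} = - \frac{7631}{-17638} = \left(-7631\right) \left(- \frac{1}{17638}\right) = \frac{7631}{17638}$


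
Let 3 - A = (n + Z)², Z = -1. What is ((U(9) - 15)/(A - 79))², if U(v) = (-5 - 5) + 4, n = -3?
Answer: 441/8464 ≈ 0.052103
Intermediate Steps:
U(v) = -6 (U(v) = -10 + 4 = -6)
A = -13 (A = 3 - (-3 - 1)² = 3 - 1*(-4)² = 3 - 1*16 = 3 - 16 = -13)
((U(9) - 15)/(A - 79))² = ((-6 - 15)/(-13 - 79))² = (-21/(-92))² = (-21*(-1/92))² = (21/92)² = 441/8464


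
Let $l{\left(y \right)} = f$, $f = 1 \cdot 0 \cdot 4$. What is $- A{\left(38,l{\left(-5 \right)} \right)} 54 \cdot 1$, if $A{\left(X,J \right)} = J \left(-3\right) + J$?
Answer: $0$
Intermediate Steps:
$f = 0$ ($f = 1 \cdot 0 = 0$)
$l{\left(y \right)} = 0$
$A{\left(X,J \right)} = - 2 J$ ($A{\left(X,J \right)} = - 3 J + J = - 2 J$)
$- A{\left(38,l{\left(-5 \right)} \right)} 54 \cdot 1 = - \left(-2\right) 0 \cdot 54 \cdot 1 = - 0 \cdot 54 = \left(-1\right) 0 = 0$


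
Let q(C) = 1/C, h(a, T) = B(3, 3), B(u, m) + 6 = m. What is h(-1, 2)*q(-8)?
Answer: 3/8 ≈ 0.37500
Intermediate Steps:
B(u, m) = -6 + m
h(a, T) = -3 (h(a, T) = -6 + 3 = -3)
q(C) = 1/C
h(-1, 2)*q(-8) = -3/(-8) = -3*(-1/8) = 3/8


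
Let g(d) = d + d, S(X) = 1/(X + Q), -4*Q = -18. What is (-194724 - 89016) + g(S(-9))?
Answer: -2553664/9 ≈ -2.8374e+5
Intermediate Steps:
Q = 9/2 (Q = -1/4*(-18) = 9/2 ≈ 4.5000)
S(X) = 1/(9/2 + X) (S(X) = 1/(X + 9/2) = 1/(9/2 + X))
g(d) = 2*d
(-194724 - 89016) + g(S(-9)) = (-194724 - 89016) + 2*(2/(9 + 2*(-9))) = -283740 + 2*(2/(9 - 18)) = -283740 + 2*(2/(-9)) = -283740 + 2*(2*(-1/9)) = -283740 + 2*(-2/9) = -283740 - 4/9 = -2553664/9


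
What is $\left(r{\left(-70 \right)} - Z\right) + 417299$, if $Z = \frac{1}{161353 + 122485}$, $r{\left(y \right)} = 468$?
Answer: $\frac{118578149745}{283838} \approx 4.1777 \cdot 10^{5}$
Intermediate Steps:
$Z = \frac{1}{283838} \approx 3.5231 \cdot 10^{-6}$
$\left(r{\left(-70 \right)} - Z\right) + 417299 = \left(468 - \frac{1}{283838}\right) + 417299 = \frac{132836183}{283838} + 417299 = \frac{118578149745}{283838}$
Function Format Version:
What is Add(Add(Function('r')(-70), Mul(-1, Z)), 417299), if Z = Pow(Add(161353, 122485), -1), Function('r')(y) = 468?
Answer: Rational(118578149745, 283838) ≈ 4.1777e+5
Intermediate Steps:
Z = Rational(1, 283838) (Z = Pow(283838, -1) = Rational(1, 283838) ≈ 3.5231e-6)
Add(Add(Function('r')(-70), Mul(-1, Z)), 417299) = Add(Add(468, Mul(-1, Rational(1, 283838))), 417299) = Add(Add(468, Rational(-1, 283838)), 417299) = Add(Rational(132836183, 283838), 417299) = Rational(118578149745, 283838)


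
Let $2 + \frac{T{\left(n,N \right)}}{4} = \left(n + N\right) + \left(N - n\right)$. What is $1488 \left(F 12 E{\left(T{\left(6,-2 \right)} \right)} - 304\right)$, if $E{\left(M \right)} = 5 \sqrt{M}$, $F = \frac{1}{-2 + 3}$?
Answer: $-452352 + 178560 i \sqrt{6} \approx -4.5235 \cdot 10^{5} + 4.3738 \cdot 10^{5} i$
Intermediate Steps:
$T{\left(n,N \right)} = -8 + 8 N$ ($T{\left(n,N \right)} = -8 + 4 \left(\left(n + N\right) + \left(N - n\right)\right) = -8 + 4 \left(\left(N + n\right) + \left(N - n\right)\right) = -8 + 4 \cdot 2 N = -8 + 8 N$)
$F = 1$ ($F = 1^{-1} = 1$)
$1488 \left(F 12 E{\left(T{\left(6,-2 \right)} \right)} - 304\right) = 1488 \left(1 \cdot 12 \cdot 5 \sqrt{-8 + 8 \left(-2\right)} - 304\right) = 1488 \left(12 \cdot 5 \sqrt{-8 - 16} - 304\right) = 1488 \left(12 \cdot 5 \sqrt{-24} - 304\right) = 1488 \left(12 \cdot 5 \cdot 2 i \sqrt{6} - 304\right) = 1488 \left(12 \cdot 10 i \sqrt{6} - 304\right) = 1488 \left(120 i \sqrt{6} - 304\right) = 1488 \left(-304 + 120 i \sqrt{6}\right) = -452352 + 178560 i \sqrt{6}$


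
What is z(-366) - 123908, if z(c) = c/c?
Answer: -123907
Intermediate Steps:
z(c) = 1
z(-366) - 123908 = 1 - 123908 = -123907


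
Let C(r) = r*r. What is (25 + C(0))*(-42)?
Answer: -1050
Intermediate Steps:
C(r) = r²
(25 + C(0))*(-42) = (25 + 0²)*(-42) = (25 + 0)*(-42) = 25*(-42) = -1050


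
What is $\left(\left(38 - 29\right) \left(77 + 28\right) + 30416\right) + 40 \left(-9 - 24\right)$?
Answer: $30041$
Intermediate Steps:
$\left(\left(38 - 29\right) \left(77 + 28\right) + 30416\right) + 40 \left(-9 - 24\right) = \left(\left(38 - 29\right) 105 + 30416\right) + 40 \left(-33\right) = \left(9 \cdot 105 + 30416\right) - 1320 = \left(945 + 30416\right) - 1320 = 31361 - 1320 = 30041$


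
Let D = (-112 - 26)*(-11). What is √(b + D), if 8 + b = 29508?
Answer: √31018 ≈ 176.12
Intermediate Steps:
b = 29500 (b = -8 + 29508 = 29500)
D = 1518 (D = -138*(-11) = 1518)
√(b + D) = √(29500 + 1518) = √31018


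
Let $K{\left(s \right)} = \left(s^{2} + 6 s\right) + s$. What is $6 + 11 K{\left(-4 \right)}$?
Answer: $-126$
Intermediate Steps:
$K{\left(s \right)} = s^{2} + 7 s$
$6 + 11 K{\left(-4 \right)} = 6 + 11 \left(- 4 \left(7 - 4\right)\right) = 6 + 11 \left(\left(-4\right) 3\right) = 6 + 11 \left(-12\right) = 6 - 132 = -126$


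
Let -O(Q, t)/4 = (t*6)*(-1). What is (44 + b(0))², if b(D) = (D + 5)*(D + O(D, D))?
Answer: 1936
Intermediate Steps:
O(Q, t) = 24*t (O(Q, t) = -4*t*6*(-1) = -4*6*t*(-1) = -(-24)*t = 24*t)
b(D) = 25*D*(5 + D) (b(D) = (D + 5)*(D + 24*D) = (5 + D)*(25*D) = 25*D*(5 + D))
(44 + b(0))² = (44 + 25*0*(5 + 0))² = (44 + 25*0*5)² = (44 + 0)² = 44² = 1936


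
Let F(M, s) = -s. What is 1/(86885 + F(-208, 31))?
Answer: 1/86854 ≈ 1.1514e-5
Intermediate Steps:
1/(86885 + F(-208, 31)) = 1/(86885 - 1*31) = 1/(86885 - 31) = 1/86854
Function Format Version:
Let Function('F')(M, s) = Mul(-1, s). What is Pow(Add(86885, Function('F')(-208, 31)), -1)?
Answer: Rational(1, 86854) ≈ 1.1514e-5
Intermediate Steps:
Pow(Add(86885, Function('F')(-208, 31)), -1) = Pow(Add(86885, Mul(-1, 31)), -1) = Pow(Add(86885, -31), -1) = Pow(86854, -1) = Rational(1, 86854)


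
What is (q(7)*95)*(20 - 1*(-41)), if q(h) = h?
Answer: 40565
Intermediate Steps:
(q(7)*95)*(20 - 1*(-41)) = (7*95)*(20 - 1*(-41)) = 665*(20 + 41) = 665*61 = 40565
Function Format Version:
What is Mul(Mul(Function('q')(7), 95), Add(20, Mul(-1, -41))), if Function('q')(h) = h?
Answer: 40565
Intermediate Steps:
Mul(Mul(Function('q')(7), 95), Add(20, Mul(-1, -41))) = Mul(Mul(7, 95), Add(20, Mul(-1, -41))) = Mul(665, Add(20, 41)) = Mul(665, 61) = 40565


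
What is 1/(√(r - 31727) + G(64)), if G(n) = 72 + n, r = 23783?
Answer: 17/3305 - I*√1986/13220 ≈ 0.0051437 - 0.003371*I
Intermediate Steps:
1/(√(r - 31727) + G(64)) = 1/(√(23783 - 31727) + (72 + 64)) = 1/(√(-7944) + 136) = 1/(2*I*√1986 + 136) = 1/(136 + 2*I*√1986)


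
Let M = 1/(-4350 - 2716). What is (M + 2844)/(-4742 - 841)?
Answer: -20095703/39449478 ≈ -0.50940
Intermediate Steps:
M = -1/7066 (M = 1/(-7066) = -1/7066 ≈ -0.00014152)
(M + 2844)/(-4742 - 841) = (-1/7066 + 2844)/(-4742 - 841) = (20095703/7066)/(-5583) = (20095703/7066)*(-1/5583) = -20095703/39449478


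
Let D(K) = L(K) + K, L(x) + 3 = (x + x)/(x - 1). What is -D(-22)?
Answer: 531/23 ≈ 23.087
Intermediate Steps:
L(x) = -3 + 2*x/(-1 + x) (L(x) = -3 + (x + x)/(x - 1) = -3 + (2*x)/(-1 + x) = -3 + 2*x/(-1 + x))
D(K) = K + (3 - K)/(-1 + K) (D(K) = (3 - K)/(-1 + K) + K = K + (3 - K)/(-1 + K))
-D(-22) = -(3 - 1*(-22) - 22*(-1 - 22))/(-1 - 22) = -(3 + 22 - 22*(-23))/(-23) = -(-1)*(3 + 22 + 506)/23 = -(-1)*531/23 = -1*(-531/23) = 531/23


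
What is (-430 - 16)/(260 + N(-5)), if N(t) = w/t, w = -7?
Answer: -2230/1307 ≈ -1.7062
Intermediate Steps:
N(t) = -7/t
(-430 - 16)/(260 + N(-5)) = (-430 - 16)/(260 - 7/(-5)) = -446/(260 - 7*(-1/5)) = -446/(260 + 7/5) = -446/1307/5 = -446*5/1307 = -2230/1307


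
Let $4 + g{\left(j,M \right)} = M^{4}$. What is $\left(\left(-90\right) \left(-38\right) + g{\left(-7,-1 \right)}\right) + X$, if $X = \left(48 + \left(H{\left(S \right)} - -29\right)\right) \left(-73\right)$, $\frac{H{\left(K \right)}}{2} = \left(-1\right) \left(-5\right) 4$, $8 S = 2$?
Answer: $-5124$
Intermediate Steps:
$g{\left(j,M \right)} = -4 + M^{4}$
$S = \frac{1}{4}$ ($S = \frac{1}{8} \cdot 2 = \frac{1}{4} \approx 0.25$)
$H{\left(K \right)} = 40$ ($H{\left(K \right)} = 2 \left(-1\right) \left(-5\right) 4 = 2 \cdot 5 \cdot 4 = 2 \cdot 20 = 40$)
$X = -8541$ ($X = \left(48 + \left(40 - -29\right)\right) \left(-73\right) = \left(48 + \left(40 + 29\right)\right) \left(-73\right) = \left(48 + 69\right) \left(-73\right) = 117 \left(-73\right) = -8541$)
$\left(\left(-90\right) \left(-38\right) + g{\left(-7,-1 \right)}\right) + X = \left(\left(-90\right) \left(-38\right) - \left(4 - \left(-1\right)^{4}\right)\right) - 8541 = \left(3420 + \left(-4 + 1\right)\right) - 8541 = \left(3420 - 3\right) - 8541 = 3417 - 8541 = -5124$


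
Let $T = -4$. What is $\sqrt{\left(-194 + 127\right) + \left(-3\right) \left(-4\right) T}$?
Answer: $i \sqrt{115} \approx 10.724 i$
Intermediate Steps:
$\sqrt{\left(-194 + 127\right) + \left(-3\right) \left(-4\right) T} = \sqrt{\left(-194 + 127\right) + \left(-3\right) \left(-4\right) \left(-4\right)} = \sqrt{-67 + 12 \left(-4\right)} = \sqrt{-67 - 48} = \sqrt{-115} = i \sqrt{115}$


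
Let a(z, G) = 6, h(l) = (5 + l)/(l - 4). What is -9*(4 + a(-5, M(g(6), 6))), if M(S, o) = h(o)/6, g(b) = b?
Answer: -90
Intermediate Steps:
h(l) = (5 + l)/(-4 + l)
M(S, o) = (5 + o)/(6*(-4 + o)) (M(S, o) = ((5 + o)/(-4 + o))/6 = ((5 + o)/(-4 + o))*(⅙) = (5 + o)/(6*(-4 + o)))
-9*(4 + a(-5, M(g(6), 6))) = -9*(4 + 6) = -9*10 = -90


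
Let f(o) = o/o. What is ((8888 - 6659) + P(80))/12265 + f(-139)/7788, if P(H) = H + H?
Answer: 1692527/8683620 ≈ 0.19491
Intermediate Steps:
f(o) = 1
P(H) = 2*H
((8888 - 6659) + P(80))/12265 + f(-139)/7788 = ((8888 - 6659) + 2*80)/12265 + 1/7788 = (2229 + 160)*(1/12265) + 1*(1/7788) = 2389*(1/12265) + 1/7788 = 2389/12265 + 1/7788 = 1692527/8683620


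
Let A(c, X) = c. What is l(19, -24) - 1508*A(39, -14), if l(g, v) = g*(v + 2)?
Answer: -59230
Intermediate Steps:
l(g, v) = g*(2 + v)
l(19, -24) - 1508*A(39, -14) = 19*(2 - 24) - 1508*39 = 19*(-22) - 58812 = -418 - 58812 = -59230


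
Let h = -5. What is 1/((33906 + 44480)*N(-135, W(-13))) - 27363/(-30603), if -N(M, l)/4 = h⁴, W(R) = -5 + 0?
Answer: 1787396754799/1999038965000 ≈ 0.89413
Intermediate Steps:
W(R) = -5
N(M, l) = -2500 (N(M, l) = -4*(-5)⁴ = -4*625 = -2500)
1/((33906 + 44480)*N(-135, W(-13))) - 27363/(-30603) = 1/((33906 + 44480)*(-2500)) - 27363/(-30603) = -1/2500/78386 - 27363*(-1/30603) = (1/78386)*(-1/2500) + 9121/10201 = -1/195965000 + 9121/10201 = 1787396754799/1999038965000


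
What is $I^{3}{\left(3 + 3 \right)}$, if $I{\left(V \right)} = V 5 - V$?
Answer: $13824$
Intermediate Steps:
$I{\left(V \right)} = 4 V$ ($I{\left(V \right)} = 5 V - V = 4 V$)
$I^{3}{\left(3 + 3 \right)} = \left(4 \left(3 + 3\right)\right)^{3} = \left(4 \cdot 6\right)^{3} = 24^{3} = 13824$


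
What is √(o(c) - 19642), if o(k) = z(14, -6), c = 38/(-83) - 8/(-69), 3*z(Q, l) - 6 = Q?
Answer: I*√176718/3 ≈ 140.13*I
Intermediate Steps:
z(Q, l) = 2 + Q/3
c = -1958/5727 (c = 38*(-1/83) - 8*(-1/69) = -38/83 + 8/69 = -1958/5727 ≈ -0.34189)
o(k) = 20/3 (o(k) = 2 + (⅓)*14 = 2 + 14/3 = 20/3)
√(o(c) - 19642) = √(20/3 - 19642) = √(-58906/3) = I*√176718/3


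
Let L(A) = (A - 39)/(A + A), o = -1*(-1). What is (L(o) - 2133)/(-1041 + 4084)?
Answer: -2152/3043 ≈ -0.70720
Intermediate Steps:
o = 1
L(A) = (-39 + A)/(2*A) (L(A) = (-39 + A)/((2*A)) = (-39 + A)*(1/(2*A)) = (-39 + A)/(2*A))
(L(o) - 2133)/(-1041 + 4084) = ((½)*(-39 + 1)/1 - 2133)/(-1041 + 4084) = ((½)*1*(-38) - 2133)/3043 = (-19 - 2133)*(1/3043) = -2152*1/3043 = -2152/3043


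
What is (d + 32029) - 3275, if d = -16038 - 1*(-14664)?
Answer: 27380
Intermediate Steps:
d = -1374 (d = -16038 + 14664 = -1374)
(d + 32029) - 3275 = (-1374 + 32029) - 3275 = 30655 - 3275 = 27380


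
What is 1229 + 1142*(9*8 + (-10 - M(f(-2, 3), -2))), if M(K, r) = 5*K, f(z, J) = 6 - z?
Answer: 26353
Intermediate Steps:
1229 + 1142*(9*8 + (-10 - M(f(-2, 3), -2))) = 1229 + 1142*(9*8 + (-10 - 5*(6 - 1*(-2)))) = 1229 + 1142*(72 + (-10 - 5*(6 + 2))) = 1229 + 1142*(72 + (-10 - 5*8)) = 1229 + 1142*(72 + (-10 - 1*40)) = 1229 + 1142*(72 + (-10 - 40)) = 1229 + 1142*(72 - 50) = 1229 + 1142*22 = 1229 + 25124 = 26353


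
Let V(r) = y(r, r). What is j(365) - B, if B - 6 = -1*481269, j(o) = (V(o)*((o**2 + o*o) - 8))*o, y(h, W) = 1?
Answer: 97732593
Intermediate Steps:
V(r) = 1
j(o) = o*(-8 + 2*o**2) (j(o) = (1*((o**2 + o*o) - 8))*o = (1*((o**2 + o**2) - 8))*o = (1*(2*o**2 - 8))*o = (1*(-8 + 2*o**2))*o = (-8 + 2*o**2)*o = o*(-8 + 2*o**2))
B = -481263 (B = 6 - 1*481269 = 6 - 481269 = -481263)
j(365) - B = 2*365*(-4 + 365**2) - 1*(-481263) = 2*365*(-4 + 133225) + 481263 = 2*365*133221 + 481263 = 97251330 + 481263 = 97732593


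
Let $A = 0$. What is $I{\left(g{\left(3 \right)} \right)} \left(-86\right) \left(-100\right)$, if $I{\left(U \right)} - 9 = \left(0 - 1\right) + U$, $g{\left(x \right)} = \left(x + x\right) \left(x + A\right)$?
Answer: $223600$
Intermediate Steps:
$g{\left(x \right)} = 2 x^{2}$ ($g{\left(x \right)} = \left(x + x\right) \left(x + 0\right) = 2 x x = 2 x^{2}$)
$I{\left(U \right)} = 8 + U$ ($I{\left(U \right)} = 9 + \left(\left(0 - 1\right) + U\right) = 9 + \left(-1 + U\right) = 8 + U$)
$I{\left(g{\left(3 \right)} \right)} \left(-86\right) \left(-100\right) = \left(8 + 2 \cdot 3^{2}\right) \left(-86\right) \left(-100\right) = \left(8 + 2 \cdot 9\right) \left(-86\right) \left(-100\right) = \left(8 + 18\right) \left(-86\right) \left(-100\right) = 26 \left(-86\right) \left(-100\right) = \left(-2236\right) \left(-100\right) = 223600$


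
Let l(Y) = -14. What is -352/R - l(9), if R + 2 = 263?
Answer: 3302/261 ≈ 12.651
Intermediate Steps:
R = 261 (R = -2 + 263 = 261)
-352/R - l(9) = -352/261 - 1*(-14) = -352*1/261 + 14 = -352/261 + 14 = 3302/261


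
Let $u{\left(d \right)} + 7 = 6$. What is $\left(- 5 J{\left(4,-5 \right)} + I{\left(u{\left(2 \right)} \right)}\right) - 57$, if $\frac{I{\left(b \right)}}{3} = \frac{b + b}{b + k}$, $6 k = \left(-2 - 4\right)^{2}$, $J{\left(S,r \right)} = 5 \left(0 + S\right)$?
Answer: $- \frac{791}{5} \approx -158.2$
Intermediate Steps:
$J{\left(S,r \right)} = 5 S$
$k = 6$ ($k = \frac{\left(-2 - 4\right)^{2}}{6} = \frac{\left(-6\right)^{2}}{6} = \frac{1}{6} \cdot 36 = 6$)
$u{\left(d \right)} = -1$ ($u{\left(d \right)} = -7 + 6 = -1$)
$I{\left(b \right)} = \frac{6 b}{6 + b}$ ($I{\left(b \right)} = 3 \frac{b + b}{b + 6} = 3 \frac{2 b}{6 + b} = \frac{6 b}{6 + b}$)
$\left(- 5 J{\left(4,-5 \right)} + I{\left(u{\left(2 \right)} \right)}\right) - 57 = \left(- 5 \cdot 5 \cdot 4 + 6 \left(-1\right) \frac{1}{6 - 1}\right) - 57 = \left(\left(-5\right) 20 + 6 \left(-1\right) \frac{1}{5}\right) - 57 = \left(-100 + 6 \left(-1\right) \frac{1}{5}\right) - 57 = \left(-100 - \frac{6}{5}\right) - 57 = - \frac{506}{5} - 57 = - \frac{791}{5}$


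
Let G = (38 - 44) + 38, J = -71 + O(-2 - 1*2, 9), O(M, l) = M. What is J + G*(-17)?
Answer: -619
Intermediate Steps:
J = -75 (J = -71 + (-2 - 1*2) = -71 + (-2 - 2) = -71 - 4 = -75)
G = 32 (G = -6 + 38 = 32)
J + G*(-17) = -75 + 32*(-17) = -75 - 544 = -619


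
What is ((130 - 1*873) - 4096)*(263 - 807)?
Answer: 2632416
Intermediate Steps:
((130 - 1*873) - 4096)*(263 - 807) = ((130 - 873) - 4096)*(-544) = (-743 - 4096)*(-544) = -4839*(-544) = 2632416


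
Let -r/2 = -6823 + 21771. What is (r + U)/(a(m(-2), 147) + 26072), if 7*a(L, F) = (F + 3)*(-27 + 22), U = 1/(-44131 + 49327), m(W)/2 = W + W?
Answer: -1087377305/944393784 ≈ -1.1514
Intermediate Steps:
m(W) = 4*W (m(W) = 2*(W + W) = 2*(2*W) = 4*W)
r = -29896 (r = -2*(-6823 + 21771) = -2*14948 = -29896)
U = 1/5196 ≈ 0.00019246
a(L, F) = -15/7 - 5*F/7 (a(L, F) = ((F + 3)*(-27 + 22))/7 = ((3 + F)*(-5))/7 = (-15 - 5*F)/7 = -15/7 - 5*F/7)
(r + U)/(a(m(-2), 147) + 26072) = (-29896 + 1/5196)/((-15/7 - 5/7*147) + 26072) = -155339615/(5196*((-15/7 - 105) + 26072)) = -155339615/(5196*(-750/7 + 26072)) = -155339615/(5196*181754/7) = -155339615/5196*7/181754 = -1087377305/944393784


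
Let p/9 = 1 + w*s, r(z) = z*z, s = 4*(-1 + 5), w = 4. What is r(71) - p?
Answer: 4456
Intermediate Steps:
s = 16 (s = 4*4 = 16)
r(z) = z²
p = 585 (p = 9*(1 + 4*16) = 9*(1 + 64) = 9*65 = 585)
r(71) - p = 71² - 1*585 = 5041 - 585 = 4456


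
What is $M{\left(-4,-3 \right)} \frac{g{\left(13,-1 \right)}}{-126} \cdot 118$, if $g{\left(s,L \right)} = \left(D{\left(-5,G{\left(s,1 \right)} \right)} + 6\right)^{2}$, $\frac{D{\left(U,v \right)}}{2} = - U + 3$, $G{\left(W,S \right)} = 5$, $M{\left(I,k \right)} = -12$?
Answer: $\frac{114224}{21} \approx 5439.2$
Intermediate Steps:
$D{\left(U,v \right)} = 6 - 2 U$ ($D{\left(U,v \right)} = 2 \left(- U + 3\right) = 2 \left(3 - U\right) = 6 - 2 U$)
$g{\left(s,L \right)} = 484$ ($g{\left(s,L \right)} = \left(\left(6 - -10\right) + 6\right)^{2} = \left(\left(6 + 10\right) + 6\right)^{2} = \left(16 + 6\right)^{2} = 22^{2} = 484$)
$M{\left(-4,-3 \right)} \frac{g{\left(13,-1 \right)}}{-126} \cdot 118 = - 12 \frac{484}{-126} \cdot 118 = - 12 \cdot 484 \left(- \frac{1}{126}\right) 118 = \left(-12\right) \left(- \frac{242}{63}\right) 118 = \frac{968}{21} \cdot 118 = \frac{114224}{21}$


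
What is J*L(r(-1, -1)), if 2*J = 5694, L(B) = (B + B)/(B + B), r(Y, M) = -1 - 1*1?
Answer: 2847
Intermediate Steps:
r(Y, M) = -2 (r(Y, M) = -1 - 1 = -2)
L(B) = 1 (L(B) = (2*B)/((2*B)) = (2*B)*(1/(2*B)) = 1)
J = 2847 (J = (½)*5694 = 2847)
J*L(r(-1, -1)) = 2847*1 = 2847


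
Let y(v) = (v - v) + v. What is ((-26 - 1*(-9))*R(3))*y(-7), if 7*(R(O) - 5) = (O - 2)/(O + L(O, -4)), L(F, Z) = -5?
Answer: 1173/2 ≈ 586.50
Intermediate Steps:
y(v) = v (y(v) = 0 + v = v)
R(O) = 5 + (-2 + O)/(7*(-5 + O)) (R(O) = 5 + ((O - 2)/(O - 5))/7 = 5 + ((-2 + O)/(-5 + O))/7 = 5 + (-2 + O)/(7*(-5 + O)))
((-26 - 1*(-9))*R(3))*y(-7) = ((-26 - 1*(-9))*(3*(-59 + 12*3)/(7*(-5 + 3))))*(-7) = ((-26 + 9)*((3/7)*(-59 + 36)/(-2)))*(-7) = -51*(-1)*(-23)/(7*2)*(-7) = -17*69/14*(-7) = -1173/14*(-7) = 1173/2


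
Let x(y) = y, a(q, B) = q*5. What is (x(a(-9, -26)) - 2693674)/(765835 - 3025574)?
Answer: 2693719/2259739 ≈ 1.1920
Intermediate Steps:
a(q, B) = 5*q
(x(a(-9, -26)) - 2693674)/(765835 - 3025574) = (5*(-9) - 2693674)/(765835 - 3025574) = (-45 - 2693674)/(-2259739) = -2693719*(-1/2259739) = 2693719/2259739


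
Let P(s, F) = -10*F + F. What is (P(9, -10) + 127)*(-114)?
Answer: -24738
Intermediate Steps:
P(s, F) = -9*F
(P(9, -10) + 127)*(-114) = (-9*(-10) + 127)*(-114) = (90 + 127)*(-114) = 217*(-114) = -24738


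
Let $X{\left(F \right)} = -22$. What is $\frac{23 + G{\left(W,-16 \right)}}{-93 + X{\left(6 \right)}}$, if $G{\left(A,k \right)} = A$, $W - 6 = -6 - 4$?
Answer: $- \frac{19}{115} \approx -0.16522$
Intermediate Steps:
$W = -4$ ($W = 6 - 10 = -4$)
$\frac{23 + G{\left(W,-16 \right)}}{-93 + X{\left(6 \right)}} = \frac{23 - 4}{-93 - 22} = \frac{19}{-115} = 19 \left(- \frac{1}{115}\right) = - \frac{19}{115}$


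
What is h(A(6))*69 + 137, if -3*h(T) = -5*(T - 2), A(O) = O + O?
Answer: 1287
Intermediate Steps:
A(O) = 2*O
h(T) = -10/3 + 5*T/3 (h(T) = -(-5)*(T - 2)/3 = -(-5)*(-2 + T)/3 = -(10 - 5*T)/3 = -10/3 + 5*T/3)
h(A(6))*69 + 137 = (-10/3 + 5*(2*6)/3)*69 + 137 = (-10/3 + (5/3)*12)*69 + 137 = (-10/3 + 20)*69 + 137 = (50/3)*69 + 137 = 1150 + 137 = 1287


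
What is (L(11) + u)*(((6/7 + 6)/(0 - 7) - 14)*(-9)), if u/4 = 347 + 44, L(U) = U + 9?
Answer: 10463904/49 ≈ 2.1355e+5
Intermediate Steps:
L(U) = 9 + U
u = 1564 (u = 4*(347 + 44) = 4*391 = 1564)
(L(11) + u)*(((6/7 + 6)/(0 - 7) - 14)*(-9)) = ((9 + 11) + 1564)*(((6/7 + 6)/(0 - 7) - 14)*(-9)) = (20 + 1564)*(((6*(⅐) + 6)/(-7) - 14)*(-9)) = 1584*(((6/7 + 6)*(-⅐) - 14)*(-9)) = 1584*(((48/7)*(-⅐) - 14)*(-9)) = 1584*((-48/49 - 14)*(-9)) = 1584*(-734/49*(-9)) = 1584*(6606/49) = 10463904/49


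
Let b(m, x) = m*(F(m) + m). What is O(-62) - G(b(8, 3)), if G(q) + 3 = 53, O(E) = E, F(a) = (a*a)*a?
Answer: -112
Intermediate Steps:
F(a) = a³ (F(a) = a²*a = a³)
b(m, x) = m*(m + m³) (b(m, x) = m*(m³ + m) = m*(m + m³))
G(q) = 50 (G(q) = -3 + 53 = 50)
O(-62) - G(b(8, 3)) = -62 - 1*50 = -62 - 50 = -112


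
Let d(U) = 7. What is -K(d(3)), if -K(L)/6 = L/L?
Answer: 6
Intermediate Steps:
K(L) = -6 (K(L) = -6*L/L = -6*1 = -6)
-K(d(3)) = -1*(-6) = 6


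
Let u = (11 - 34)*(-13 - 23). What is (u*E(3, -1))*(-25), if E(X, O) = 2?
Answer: -41400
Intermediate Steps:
u = 828 (u = -23*(-36) = 828)
(u*E(3, -1))*(-25) = (828*2)*(-25) = 1656*(-25) = -41400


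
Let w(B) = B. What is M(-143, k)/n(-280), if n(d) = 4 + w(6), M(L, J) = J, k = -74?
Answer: -37/5 ≈ -7.4000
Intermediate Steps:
n(d) = 10 (n(d) = 4 + 6 = 10)
M(-143, k)/n(-280) = -74/10 = -74*⅒ = -37/5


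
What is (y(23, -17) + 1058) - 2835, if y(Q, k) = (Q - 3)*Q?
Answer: -1317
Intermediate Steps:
y(Q, k) = Q*(-3 + Q) (y(Q, k) = (-3 + Q)*Q = Q*(-3 + Q))
(y(23, -17) + 1058) - 2835 = (23*(-3 + 23) + 1058) - 2835 = (23*20 + 1058) - 2835 = (460 + 1058) - 2835 = 1518 - 2835 = -1317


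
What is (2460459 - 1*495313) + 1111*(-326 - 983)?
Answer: 510847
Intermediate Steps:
(2460459 - 1*495313) + 1111*(-326 - 983) = (2460459 - 495313) + 1111*(-1309) = 1965146 - 1454299 = 510847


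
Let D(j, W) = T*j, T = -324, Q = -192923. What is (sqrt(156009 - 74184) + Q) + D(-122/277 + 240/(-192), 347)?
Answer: -53287958/277 + 5*sqrt(3273) ≈ -1.9209e+5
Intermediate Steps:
D(j, W) = -324*j
(sqrt(156009 - 74184) + Q) + D(-122/277 + 240/(-192), 347) = (sqrt(156009 - 74184) - 192923) - 324*(-122/277 + 240/(-192)) = (sqrt(81825) - 192923) - 324*(-122*1/277 + 240*(-1/192)) = (5*sqrt(3273) - 192923) - 324*(-122/277 - 5/4) = (-192923 + 5*sqrt(3273)) - 324*(-1873/1108) = (-192923 + 5*sqrt(3273)) + 151713/277 = -53287958/277 + 5*sqrt(3273)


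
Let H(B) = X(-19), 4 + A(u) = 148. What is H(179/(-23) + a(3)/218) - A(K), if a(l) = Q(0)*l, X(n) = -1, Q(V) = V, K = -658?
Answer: -145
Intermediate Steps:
a(l) = 0 (a(l) = 0*l = 0)
A(u) = 144 (A(u) = -4 + 148 = 144)
H(B) = -1
H(179/(-23) + a(3)/218) - A(K) = -1 - 1*144 = -1 - 144 = -145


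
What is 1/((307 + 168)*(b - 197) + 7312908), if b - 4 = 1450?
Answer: 1/7909983 ≈ 1.2642e-7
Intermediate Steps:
b = 1454 (b = 4 + 1450 = 1454)
1/((307 + 168)*(b - 197) + 7312908) = 1/((307 + 168)*(1454 - 197) + 7312908) = 1/(475*1257 + 7312908) = 1/(597075 + 7312908) = 1/7909983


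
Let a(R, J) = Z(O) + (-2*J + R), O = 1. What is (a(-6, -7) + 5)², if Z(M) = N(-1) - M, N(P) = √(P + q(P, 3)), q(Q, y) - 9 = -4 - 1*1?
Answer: (12 + √3)² ≈ 188.57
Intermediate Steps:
q(Q, y) = 4 (q(Q, y) = 9 + (-4 - 1*1) = 9 + (-4 - 1) = 9 - 5 = 4)
N(P) = √(4 + P) (N(P) = √(P + 4) = √(4 + P))
Z(M) = √3 - M (Z(M) = √(4 - 1) - M = √3 - M)
a(R, J) = -1 + R + √3 - 2*J (a(R, J) = (√3 - 1*1) + (-2*J + R) = (√3 - 1) + (R - 2*J) = (-1 + √3) + (R - 2*J) = -1 + R + √3 - 2*J)
(a(-6, -7) + 5)² = ((-1 - 6 + √3 - 2*(-7)) + 5)² = ((-1 - 6 + √3 + 14) + 5)² = ((7 + √3) + 5)² = (12 + √3)²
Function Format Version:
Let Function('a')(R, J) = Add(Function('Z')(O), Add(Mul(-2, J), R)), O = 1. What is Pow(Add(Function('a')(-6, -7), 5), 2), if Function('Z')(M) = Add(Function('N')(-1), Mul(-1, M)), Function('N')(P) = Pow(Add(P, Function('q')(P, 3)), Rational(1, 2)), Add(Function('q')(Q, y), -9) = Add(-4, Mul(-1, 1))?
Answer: Pow(Add(12, Pow(3, Rational(1, 2))), 2) ≈ 188.57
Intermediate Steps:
Function('q')(Q, y) = 4 (Function('q')(Q, y) = Add(9, Add(-4, Mul(-1, 1))) = Add(9, Add(-4, -1)) = Add(9, -5) = 4)
Function('N')(P) = Pow(Add(4, P), Rational(1, 2)) (Function('N')(P) = Pow(Add(P, 4), Rational(1, 2)) = Pow(Add(4, P), Rational(1, 2)))
Function('Z')(M) = Add(Pow(3, Rational(1, 2)), Mul(-1, M)) (Function('Z')(M) = Add(Pow(Add(4, -1), Rational(1, 2)), Mul(-1, M)) = Add(Pow(3, Rational(1, 2)), Mul(-1, M)))
Function('a')(R, J) = Add(-1, R, Pow(3, Rational(1, 2)), Mul(-2, J)) (Function('a')(R, J) = Add(Add(Pow(3, Rational(1, 2)), Mul(-1, 1)), Add(Mul(-2, J), R)) = Add(Add(Pow(3, Rational(1, 2)), -1), Add(R, Mul(-2, J))) = Add(Add(-1, Pow(3, Rational(1, 2))), Add(R, Mul(-2, J))) = Add(-1, R, Pow(3, Rational(1, 2)), Mul(-2, J)))
Pow(Add(Function('a')(-6, -7), 5), 2) = Pow(Add(Add(-1, -6, Pow(3, Rational(1, 2)), Mul(-2, -7)), 5), 2) = Pow(Add(Add(-1, -6, Pow(3, Rational(1, 2)), 14), 5), 2) = Pow(Add(Add(7, Pow(3, Rational(1, 2))), 5), 2) = Pow(Add(12, Pow(3, Rational(1, 2))), 2)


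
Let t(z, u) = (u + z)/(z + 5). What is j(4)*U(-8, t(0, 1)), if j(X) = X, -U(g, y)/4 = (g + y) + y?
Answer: 608/5 ≈ 121.60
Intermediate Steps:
t(z, u) = (u + z)/(5 + z)
U(g, y) = -8*y - 4*g (U(g, y) = -4*((g + y) + y) = -4*(g + 2*y) = -8*y - 4*g)
j(4)*U(-8, t(0, 1)) = 4*(-8*(1 + 0)/(5 + 0) - 4*(-8)) = 4*(-8/5 + 32) = 4*(152/5) = 608/5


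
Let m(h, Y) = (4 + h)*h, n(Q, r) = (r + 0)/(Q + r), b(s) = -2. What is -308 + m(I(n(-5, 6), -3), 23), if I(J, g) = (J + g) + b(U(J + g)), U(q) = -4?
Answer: -303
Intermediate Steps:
n(Q, r) = r/(Q + r)
I(J, g) = -2 + J + g (I(J, g) = (J + g) - 2 = -2 + J + g)
m(h, Y) = h*(4 + h)
-308 + m(I(n(-5, 6), -3), 23) = -308 + (-2 + 6/(-5 + 6) - 3)*(4 + (-2 + 6/(-5 + 6) - 3)) = -308 + (-2 + 6/1 - 3)*(4 + (-2 + 6/1 - 3)) = -308 + (-2 + 6*1 - 3)*(4 + (-2 + 6*1 - 3)) = -308 + (-2 + 6 - 3)*(4 + (-2 + 6 - 3)) = -308 + 1*(4 + 1) = -308 + 1*5 = -308 + 5 = -303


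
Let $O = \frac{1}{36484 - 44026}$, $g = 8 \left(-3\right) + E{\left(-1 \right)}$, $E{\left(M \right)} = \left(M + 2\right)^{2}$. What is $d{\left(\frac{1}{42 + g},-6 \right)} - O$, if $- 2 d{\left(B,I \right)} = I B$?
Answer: $\frac{22645}{143298} \approx 0.15803$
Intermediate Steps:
$E{\left(M \right)} = \left(2 + M\right)^{2}$
$g = -23$ ($g = 8 \left(-3\right) + \left(2 - 1\right)^{2} = -24 + 1^{2} = -24 + 1 = -23$)
$d{\left(B,I \right)} = - \frac{B I}{2}$ ($d{\left(B,I \right)} = - \frac{I B}{2} = - \frac{B I}{2}$)
$O = - \frac{1}{7542}$ ($O = \frac{1}{-7542} = - \frac{1}{7542} \approx -0.00013259$)
$d{\left(\frac{1}{42 + g},-6 \right)} - O = \left(- \frac{1}{2}\right) \frac{1}{42 - 23} \left(-6\right) - - \frac{1}{7542} = \left(- \frac{1}{2}\right) \frac{1}{19} \left(-6\right) + \frac{1}{7542} = \frac{3}{19} + \frac{1}{7542} = \frac{22645}{143298}$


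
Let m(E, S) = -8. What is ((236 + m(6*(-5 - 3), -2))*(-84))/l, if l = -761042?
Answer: 9576/380521 ≈ 0.025165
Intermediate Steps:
((236 + m(6*(-5 - 3), -2))*(-84))/l = ((236 - 8)*(-84))/(-761042) = (228*(-84))*(-1/761042) = -19152*(-1/761042) = 9576/380521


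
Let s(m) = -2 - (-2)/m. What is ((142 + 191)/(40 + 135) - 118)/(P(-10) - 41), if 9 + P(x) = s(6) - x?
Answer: 60951/21875 ≈ 2.7863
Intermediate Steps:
s(m) = -2 + 2/m
P(x) = -32/3 - x (P(x) = -9 + ((-2 + 2/6) - x) = -9 + ((-2 + 2*(⅙)) - x) = -9 + ((-2 + ⅓) - x) = -9 + (-5/3 - x) = -32/3 - x)
((142 + 191)/(40 + 135) - 118)/(P(-10) - 41) = ((142 + 191)/(40 + 135) - 118)/((-32/3 - 1*(-10)) - 41) = (333/175 - 118)/((-32/3 + 10) - 41) = (333*(1/175) - 118)/(-⅔ - 41) = (333/175 - 118)/(-125/3) = -20317/175*(-3/125) = 60951/21875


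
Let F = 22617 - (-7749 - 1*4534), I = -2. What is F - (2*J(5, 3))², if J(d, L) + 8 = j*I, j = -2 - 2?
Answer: 34900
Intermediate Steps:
j = -4
J(d, L) = 0 (J(d, L) = -8 - 4*(-2) = -8 + 8 = 0)
F = 34900 (F = 22617 - (-7749 - 4534) = 22617 - 1*(-12283) = 22617 + 12283 = 34900)
F - (2*J(5, 3))² = 34900 - (2*0)² = 34900 - 1*0² = 34900 - 1*0 = 34900 + 0 = 34900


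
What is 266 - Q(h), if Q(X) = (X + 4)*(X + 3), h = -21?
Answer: -40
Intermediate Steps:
Q(X) = (3 + X)*(4 + X) (Q(X) = (4 + X)*(3 + X) = (3 + X)*(4 + X))
266 - Q(h) = 266 - (12 + (-21)**2 + 7*(-21)) = 266 - (12 + 441 - 147) = 266 - 1*306 = 266 - 306 = -40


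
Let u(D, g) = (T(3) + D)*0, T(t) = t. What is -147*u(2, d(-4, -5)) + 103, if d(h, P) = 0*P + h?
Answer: 103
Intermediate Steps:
d(h, P) = h (d(h, P) = 0 + h = h)
u(D, g) = 0 (u(D, g) = (3 + D)*0 = 0)
-147*u(2, d(-4, -5)) + 103 = -147*0 + 103 = 0 + 103 = 103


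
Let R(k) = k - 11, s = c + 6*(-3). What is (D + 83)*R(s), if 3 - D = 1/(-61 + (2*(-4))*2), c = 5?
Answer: -158952/77 ≈ -2064.3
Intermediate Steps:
D = 232/77 (D = 3 - 1/(-61 + (2*(-4))*2) = 3 - 1/(-61 - 8*2) = 3 - 1/(-61 - 16) = 3 - 1/(-77) = 3 - 1*(-1/77) = 3 + 1/77 = 232/77 ≈ 3.0130)
s = -13 (s = 5 + 6*(-3) = 5 - 18 = -13)
R(k) = -11 + k
(D + 83)*R(s) = (232/77 + 83)*(-11 - 13) = (6623/77)*(-24) = -158952/77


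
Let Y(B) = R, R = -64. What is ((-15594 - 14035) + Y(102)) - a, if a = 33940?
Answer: -63633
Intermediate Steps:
Y(B) = -64
((-15594 - 14035) + Y(102)) - a = ((-15594 - 14035) - 64) - 1*33940 = (-29629 - 64) - 33940 = -29693 - 33940 = -63633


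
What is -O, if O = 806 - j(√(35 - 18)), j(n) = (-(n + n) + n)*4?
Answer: -806 - 4*√17 ≈ -822.49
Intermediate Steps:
j(n) = -4*n (j(n) = (-2*n + n)*4 = -n*4 = -4*n)
O = 806 + 4*√17 (O = 806 - (-4)*√(35 - 18) = 806 - (-4)*√17 = 806 + 4*√17 ≈ 822.49)
-O = -(806 + 4*√17) = -806 - 4*√17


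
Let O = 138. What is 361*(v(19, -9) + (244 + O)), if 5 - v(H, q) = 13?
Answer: 135014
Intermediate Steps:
v(H, q) = -8 (v(H, q) = 5 - 1*13 = 5 - 13 = -8)
361*(v(19, -9) + (244 + O)) = 361*(-8 + (244 + 138)) = 361*(-8 + 382) = 361*374 = 135014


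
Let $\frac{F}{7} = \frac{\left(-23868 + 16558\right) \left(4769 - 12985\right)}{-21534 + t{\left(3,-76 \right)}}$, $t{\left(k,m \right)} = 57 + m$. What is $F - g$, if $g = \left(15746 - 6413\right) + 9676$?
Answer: $- \frac{118587671}{3079} \approx -38515.0$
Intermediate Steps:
$g = 19009$ ($g = 9333 + 9676 = 19009$)
$F = - \frac{60058960}{3079}$ ($F = 7 \frac{\left(-23868 + 16558\right) \left(4769 - 12985\right)}{-21534 + \left(57 - 76\right)} = 7 \frac{\left(-7310\right) \left(-8216\right)}{-21534 - 19} = 7 \frac{60058960}{-21553} = 7 \cdot 60058960 \left(- \frac{1}{21553}\right) = 7 \left(- \frac{60058960}{21553}\right) = - \frac{60058960}{3079} \approx -19506.0$)
$F - g = - \frac{60058960}{3079} - 19009 = - \frac{118587671}{3079}$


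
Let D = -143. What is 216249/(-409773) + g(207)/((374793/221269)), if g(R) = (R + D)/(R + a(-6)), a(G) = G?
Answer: -3495962312963/10289863483263 ≈ -0.33975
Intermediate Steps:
g(R) = (-143 + R)/(-6 + R) (g(R) = (R - 143)/(R - 6) = (-143 + R)/(-6 + R))
216249/(-409773) + g(207)/((374793/221269)) = 216249/(-409773) + ((-143 + 207)/(-6 + 207))/((374793/221269)) = 216249*(-1/409773) + (64/201)/((374793*(1/221269))) = -72083/136591 + ((1/201)*64)/(374793/221269) = -72083/136591 + (64/201)*(221269/374793) = -72083/136591 + 14161216/75333393 = -3495962312963/10289863483263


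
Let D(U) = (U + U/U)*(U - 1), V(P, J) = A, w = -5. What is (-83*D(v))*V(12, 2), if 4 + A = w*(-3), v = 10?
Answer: -90387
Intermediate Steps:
A = 11 (A = -4 - 5*(-3) = -4 + 15 = 11)
V(P, J) = 11
D(U) = (1 + U)*(-1 + U) (D(U) = (U + 1)*(-1 + U) = (1 + U)*(-1 + U))
(-83*D(v))*V(12, 2) = -83*(-1 + 10²)*11 = -83*(-1 + 100)*11 = -83*99*11 = -8217*11 = -90387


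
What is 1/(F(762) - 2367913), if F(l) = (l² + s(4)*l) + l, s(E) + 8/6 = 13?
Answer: -1/1777617 ≈ -5.6255e-7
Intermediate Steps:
s(E) = 35/3 (s(E) = -4/3 + 13 = 35/3)
F(l) = l² + 38*l/3 (F(l) = (l² + 35*l/3) + l = l² + 38*l/3)
1/(F(762) - 2367913) = 1/((⅓)*762*(38 + 3*762) - 2367913) = 1/((⅓)*762*(38 + 2286) - 2367913) = 1/((⅓)*762*2324 - 2367913) = 1/(590296 - 2367913) = 1/(-1777617) = -1/1777617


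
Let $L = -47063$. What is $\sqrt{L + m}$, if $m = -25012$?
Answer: $155 i \sqrt{3} \approx 268.47 i$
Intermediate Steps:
$\sqrt{L + m} = \sqrt{-47063 - 25012} = \sqrt{-72075} = 155 i \sqrt{3}$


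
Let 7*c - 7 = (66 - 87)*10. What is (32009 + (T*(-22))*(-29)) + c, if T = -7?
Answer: 27514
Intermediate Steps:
c = -29 (c = 1 + ((66 - 87)*10)/7 = 1 + (-21*10)/7 = 1 + (1/7)*(-210) = 1 - 30 = -29)
(32009 + (T*(-22))*(-29)) + c = (32009 - 7*(-22)*(-29)) - 29 = (32009 + 154*(-29)) - 29 = (32009 - 4466) - 29 = 27543 - 29 = 27514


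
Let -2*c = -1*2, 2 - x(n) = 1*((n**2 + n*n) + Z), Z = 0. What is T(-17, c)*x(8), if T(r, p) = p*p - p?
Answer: 0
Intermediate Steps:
x(n) = 2 - 2*n**2 (x(n) = 2 - ((n**2 + n*n) + 0) = 2 - ((n**2 + n**2) + 0) = 2 - (2*n**2 + 0) = 2 - 2*n**2)
c = 1 (c = -(-1)*2/2 = -1/2*(-2) = 1)
T(r, p) = p**2 - p
T(-17, c)*x(8) = (1*(-1 + 1))*(2 - 2*8**2) = (1*0)*(2 - 2*64) = 0*(2 - 128) = 0*(-126) = 0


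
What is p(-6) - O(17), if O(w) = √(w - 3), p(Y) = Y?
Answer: -6 - √14 ≈ -9.7417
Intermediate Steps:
O(w) = √(-3 + w)
p(-6) - O(17) = -6 - √(-3 + 17) = -6 - √14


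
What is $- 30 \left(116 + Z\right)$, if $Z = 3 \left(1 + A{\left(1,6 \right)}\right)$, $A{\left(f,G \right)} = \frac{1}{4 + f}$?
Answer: $-3588$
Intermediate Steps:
$Z = \frac{18}{5}$ ($Z = 3 \left(1 + \frac{1}{4 + 1}\right) = 3 \left(1 + \frac{1}{5}\right) = 3 \cdot \frac{6}{5} = \frac{18}{5} \approx 3.6$)
$- 30 \left(116 + Z\right) = - 30 \left(116 + \frac{18}{5}\right) = \left(-30\right) \frac{598}{5} = -3588$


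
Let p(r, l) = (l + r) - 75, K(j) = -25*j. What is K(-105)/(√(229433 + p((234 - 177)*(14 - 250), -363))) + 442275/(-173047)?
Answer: -442275/173047 + 2625*√215543/215543 ≈ 3.0983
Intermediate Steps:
p(r, l) = -75 + l + r
K(-105)/(√(229433 + p((234 - 177)*(14 - 250), -363))) + 442275/(-173047) = (-25*(-105))/(√(229433 + (-75 - 363 + (234 - 177)*(14 - 250)))) + 442275/(-173047) = 2625/(√(229433 + (-75 - 363 + 57*(-236)))) + 442275*(-1/173047) = 2625/(√(229433 + (-75 - 363 - 13452))) - 442275/173047 = 2625/(√(229433 - 13890)) - 442275/173047 = 2625/(√215543) - 442275/173047 = 2625*(√215543/215543) - 442275/173047 = 2625*√215543/215543 - 442275/173047 = -442275/173047 + 2625*√215543/215543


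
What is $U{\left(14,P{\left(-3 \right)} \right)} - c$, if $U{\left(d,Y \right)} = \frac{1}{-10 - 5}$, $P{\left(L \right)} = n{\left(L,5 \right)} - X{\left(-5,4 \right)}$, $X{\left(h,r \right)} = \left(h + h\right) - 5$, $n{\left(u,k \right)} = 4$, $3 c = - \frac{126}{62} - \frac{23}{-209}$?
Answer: $\frac{18597}{32395} \approx 0.57407$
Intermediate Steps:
$c = - \frac{12454}{19437}$ ($c = \frac{- \frac{126}{62} - \frac{23}{-209}}{3} = \frac{\left(-126\right) \frac{1}{62} - - \frac{23}{209}}{3} = \frac{- \frac{63}{31} + \frac{23}{209}}{3} = \frac{1}{3} \left(- \frac{12454}{6479}\right) = - \frac{12454}{19437} \approx -0.64074$)
$X{\left(h,r \right)} = -5 + 2 h$ ($X{\left(h,r \right)} = 2 h - 5 = -5 + 2 h$)
$P{\left(L \right)} = 19$ ($P{\left(L \right)} = 4 - \left(-5 + 2 \left(-5\right)\right) = 4 - \left(-5 - 10\right) = 4 - -15 = 4 + 15 = 19$)
$U{\left(d,Y \right)} = - \frac{1}{15}$ ($U{\left(d,Y \right)} = \frac{1}{-15} = - \frac{1}{15}$)
$U{\left(14,P{\left(-3 \right)} \right)} - c = - \frac{1}{15} - - \frac{12454}{19437} = - \frac{1}{15} + \frac{12454}{19437} = \frac{18597}{32395}$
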